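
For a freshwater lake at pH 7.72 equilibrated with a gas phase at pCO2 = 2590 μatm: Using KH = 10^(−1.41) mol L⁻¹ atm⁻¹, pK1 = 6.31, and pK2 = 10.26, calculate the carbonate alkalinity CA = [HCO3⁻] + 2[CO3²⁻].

CA = 2.60 mmol/L

[CO2*] = KH · pCO2 = 10^(−1.41) × 2590×10^-6 = 1.008×10^-4 mol/L
α₀ = 1/(1 + K1/[H⁺] + K1K2/[H⁺]²) = 1/(1 + 10^+1.41 + 10^-1.13) = 0.03734
DIC = [CO2*]/α₀ = 1.008×10^-4 / 0.03734 = 2.698 mmol/L
CA = (α₁ + 2α₂)·DIC = (0.9599 + 2×0.002768) × 2.698 = 2.60 mmol/L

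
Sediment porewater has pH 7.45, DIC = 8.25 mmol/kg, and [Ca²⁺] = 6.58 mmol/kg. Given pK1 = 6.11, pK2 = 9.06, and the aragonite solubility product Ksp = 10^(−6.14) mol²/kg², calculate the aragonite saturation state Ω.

Ω = 1.72

α₂ = 1 / (1 + [H⁺]/K2 + [H⁺]²/(K1K2)) = 1 / (1 + 10^+1.61 + 10^+0.27)
   = 1 / (1 + 40.738 + 1.8621) = 1/43.600 = 0.02294
[CO3²⁻] = α₂ × DIC = 0.02294 × 8.25 = 0.1892 mmol/kg
Ksp = 10^(−6.14) = 7.244×10^-7
Ω = [Ca²⁺][CO3²⁻]/Ksp = (6.58×10^-3)(1.892×10^-4) / 7.244×10^-7 = 1.72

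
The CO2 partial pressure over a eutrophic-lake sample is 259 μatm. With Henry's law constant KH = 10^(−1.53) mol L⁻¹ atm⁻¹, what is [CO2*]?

[CO2*] = 7.64 μmol/L

KH = 10^(−1.53) = 2.951×10^-2 mol L⁻¹ atm⁻¹
[CO2*] = KH · pCO2 = 2.951×10^-2 × 259×10^-6 atm = 7.64×10^-6 mol/L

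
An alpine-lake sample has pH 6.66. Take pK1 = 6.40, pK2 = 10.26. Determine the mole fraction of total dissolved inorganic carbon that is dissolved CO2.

α₀ = 0.355

α₀ = 1 / (1 + K1/[H⁺] + K1K2/[H⁺]²) = 1 / (1 + 10^+0.26 + 10^-3.34)
   = 1 / (1 + 1.8197 + 0.00045709) = 1/2.8202 = 0.3546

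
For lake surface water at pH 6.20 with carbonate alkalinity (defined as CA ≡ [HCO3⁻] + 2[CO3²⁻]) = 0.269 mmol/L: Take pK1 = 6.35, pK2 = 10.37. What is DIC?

CA = [HCO3⁻] + 2[CO3²⁻] = (α₁ + 2α₂)·DIC
At pH 6.20: [H⁺]/K1 = 10^0.15 = 1.4125, K2/[H⁺] = 10^-4.17 = 6.7608×10^-5
α₁ = 1/(1 + 1.4125 + 6.7608×10^-5) = 1/2.4126 = 0.4145; α₂ = α₁·K2/[H⁺] = 2.802×10^-5
α₁ + 2α₂ = 0.4145
DIC = CA / (α₁ + 2α₂) = 0.269 / 0.4145 = 0.649 mmol/L

DIC = 0.649 mmol/L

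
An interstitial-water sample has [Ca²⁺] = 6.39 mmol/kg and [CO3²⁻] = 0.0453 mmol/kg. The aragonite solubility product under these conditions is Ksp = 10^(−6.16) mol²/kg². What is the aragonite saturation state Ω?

Ω = 0.418

Ksp = 10^(−6.16) = 6.918×10^-7
Ω = [Ca²⁺][CO3²⁻]/Ksp = (6.39×10^-3)(0.0453×10^-3) / 6.918×10^-7 = 0.418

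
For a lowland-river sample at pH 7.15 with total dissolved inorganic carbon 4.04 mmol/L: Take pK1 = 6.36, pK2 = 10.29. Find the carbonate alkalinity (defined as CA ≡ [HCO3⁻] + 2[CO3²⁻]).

CA = [HCO3⁻] + 2[CO3²⁻] = (α₁ + 2α₂)·DIC
At pH 7.15: [H⁺]/K1 = 10^-0.79 = 0.16218, K2/[H⁺] = 10^-3.14 = 0.00072444
α₁ = 1/(1 + 0.16218 + 0.00072444) = 1/1.1629 = 0.8599; α₂ = α₁·K2/[H⁺] = 0.0006230
α₁ + 2α₂ = 0.8612
CA = 0.8612 × 4.04 = 3.48 mmol/L

CA = 3.48 mmol/L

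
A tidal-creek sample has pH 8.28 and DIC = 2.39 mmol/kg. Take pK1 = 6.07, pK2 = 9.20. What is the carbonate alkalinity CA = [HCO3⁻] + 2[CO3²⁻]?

CA = [HCO3⁻] + 2[CO3²⁻] = (α₁ + 2α₂)·DIC
At pH 8.28: [H⁺]/K1 = 10^-2.21 = 0.0061660, K2/[H⁺] = 10^-0.92 = 0.12023
α₁ = 1/(1 + 0.0061660 + 0.12023) = 1/1.1264 = 0.8878; α₂ = α₁·K2/[H⁺] = 0.1067
α₁ + 2α₂ = 1.1013
CA = 1.1013 × 2.39 = 2.63 mmol/kg

CA = 2.63 mmol/kg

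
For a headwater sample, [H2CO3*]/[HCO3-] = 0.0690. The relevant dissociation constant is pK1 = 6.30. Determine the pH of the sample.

From K1 = [H⁺][HCO3-]/[H2CO3*]:  pH = pK1 − log₁₀([H2CO3*]/[HCO3-])
log₁₀(0.0690) = -1.161
pH = 6.30 − (-1.161) = 7.46

pH = 7.46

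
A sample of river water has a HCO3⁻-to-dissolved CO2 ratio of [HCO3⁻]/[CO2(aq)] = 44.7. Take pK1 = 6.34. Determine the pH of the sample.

pH = 7.99

From K1 = [H⁺][HCO3⁻]/[CO2(aq)]:  pH = pK1 + log₁₀([HCO3⁻]/[CO2(aq)])
log₁₀(44.7) = +1.650
pH = 6.34 + (+1.650) = 7.99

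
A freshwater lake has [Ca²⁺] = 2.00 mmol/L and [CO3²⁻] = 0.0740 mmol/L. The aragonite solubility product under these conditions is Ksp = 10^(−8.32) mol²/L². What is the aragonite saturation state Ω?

Ω = 30.9

Ksp = 10^(−8.32) = 4.786×10^-9
Ω = [Ca²⁺][CO3²⁻]/Ksp = (2.00×10^-3)(0.0740×10^-3) / 4.786×10^-9 = 30.9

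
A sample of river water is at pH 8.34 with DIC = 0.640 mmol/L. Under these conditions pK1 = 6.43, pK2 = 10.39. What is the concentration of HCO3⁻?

α₁ = 1 / (1 + [H⁺]/K1 + K2/[H⁺]) = 1 / (1 + 10^-1.91 + 10^-2.05)
   = 1 / (1 + 0.012303 + 0.0089125) = 1/1.0212 = 0.9792
[HCO3⁻] = α₁ × DIC = 0.9792 × 0.640 = 0.627 mmol/L

[HCO3⁻] = 0.627 mmol/L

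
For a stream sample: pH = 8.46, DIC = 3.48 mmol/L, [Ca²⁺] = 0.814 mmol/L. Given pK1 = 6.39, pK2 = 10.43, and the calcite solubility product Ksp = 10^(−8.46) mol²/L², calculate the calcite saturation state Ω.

α₂ = 1 / (1 + [H⁺]/K2 + [H⁺]²/(K1K2)) = 1 / (1 + 10^+1.97 + 10^-0.10)
   = 1 / (1 + 93.325 + 0.79433) = 1/95.120 = 0.01051
[CO3²⁻] = α₂ × DIC = 0.01051 × 3.48 = 0.03659 mmol/L
Ksp = 10^(−8.46) = 3.467×10^-9
Ω = [Ca²⁺][CO3²⁻]/Ksp = (0.814×10^-3)(3.659×10^-5) / 3.467×10^-9 = 8.59

Ω = 8.59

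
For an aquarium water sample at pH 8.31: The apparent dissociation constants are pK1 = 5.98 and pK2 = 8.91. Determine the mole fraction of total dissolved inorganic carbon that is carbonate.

α₂ = 1 / (1 + [H⁺]/K2 + [H⁺]²/(K1K2)) = 1 / (1 + 10^+0.60 + 10^-1.73)
   = 1 / (1 + 3.9811 + 0.018621) = 1/4.9997 = 0.2000

α₂ = 0.200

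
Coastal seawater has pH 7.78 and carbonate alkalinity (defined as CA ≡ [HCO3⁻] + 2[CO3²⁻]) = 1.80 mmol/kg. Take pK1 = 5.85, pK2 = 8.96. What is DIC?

DIC = 1.71 mmol/kg

CA = [HCO3⁻] + 2[CO3²⁻] = (α₁ + 2α₂)·DIC
At pH 7.78: [H⁺]/K1 = 10^-1.93 = 0.011749, K2/[H⁺] = 10^-1.18 = 0.066069
α₁ = 1/(1 + 0.011749 + 0.066069) = 1/1.0778 = 0.9278; α₂ = α₁·K2/[H⁺] = 0.06130
α₁ + 2α₂ = 1.0504
DIC = CA / (α₁ + 2α₂) = 1.80 / 1.0504 = 1.71 mmol/kg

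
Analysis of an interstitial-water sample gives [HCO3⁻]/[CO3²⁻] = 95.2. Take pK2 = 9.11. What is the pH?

pH = 7.13

From K2 = [H⁺][CO3²⁻]/[HCO3⁻]:  pH = pK2 − log₁₀([HCO3⁻]/[CO3²⁻])
log₁₀(95.2) = +1.979
pH = 9.11 − (+1.979) = 7.13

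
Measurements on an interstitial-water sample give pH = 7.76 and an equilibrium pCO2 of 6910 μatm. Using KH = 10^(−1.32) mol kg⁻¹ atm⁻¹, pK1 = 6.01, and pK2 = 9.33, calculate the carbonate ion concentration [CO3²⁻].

[CO2*] = KH · pCO2 = 10^(−1.32) × 6910×10^-6 = 3.307×10^-4 mol/kg
α₀ = 1/(1 + K1/[H⁺] + K1K2/[H⁺]²) = 1/(1 + 10^+1.75 + 10^+0.18) = 0.01702
DIC = [CO2*]/α₀ = 3.307×10^-4 / 0.01702 = 19.43 mmol/kg
[CO3²⁻] = α₂·DIC; α₂ = 0.02576, so [CO3²⁻] = 0.02576 × 19.43 = 0.501 mmol/kg

[CO3²⁻] = 0.501 mmol/kg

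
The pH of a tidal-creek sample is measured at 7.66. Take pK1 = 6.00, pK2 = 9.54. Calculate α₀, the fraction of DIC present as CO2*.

α₀ = 1 / (1 + K1/[H⁺] + K1K2/[H⁺]²) = 1 / (1 + 10^+1.66 + 10^-0.22)
   = 1 / (1 + 45.709 + 0.60256) = 1/47.311 = 0.02114

α₀ = 0.0211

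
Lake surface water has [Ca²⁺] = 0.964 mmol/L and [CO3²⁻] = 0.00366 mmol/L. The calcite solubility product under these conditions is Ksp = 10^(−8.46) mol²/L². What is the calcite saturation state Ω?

Ksp = 10^(−8.46) = 3.467×10^-9
Ω = [Ca²⁺][CO3²⁻]/Ksp = (0.964×10^-3)(0.00366×10^-3) / 3.467×10^-9 = 1.02

Ω = 1.02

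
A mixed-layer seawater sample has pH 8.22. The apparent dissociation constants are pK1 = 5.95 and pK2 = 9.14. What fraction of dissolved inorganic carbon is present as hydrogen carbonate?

α₁ = 1 / (1 + [H⁺]/K1 + K2/[H⁺]) = 1 / (1 + 10^-2.27 + 10^-0.92)
   = 1 / (1 + 0.0053703 + 0.12023) = 1/1.1256 = 0.8884

α₁ = 0.888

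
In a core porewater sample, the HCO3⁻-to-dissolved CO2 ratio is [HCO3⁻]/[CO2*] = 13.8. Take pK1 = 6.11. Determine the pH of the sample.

pH = 7.25

From K1 = [H⁺][HCO3⁻]/[CO2*]:  pH = pK1 + log₁₀([HCO3⁻]/[CO2*])
log₁₀(13.8) = +1.140
pH = 6.11 + (+1.140) = 7.25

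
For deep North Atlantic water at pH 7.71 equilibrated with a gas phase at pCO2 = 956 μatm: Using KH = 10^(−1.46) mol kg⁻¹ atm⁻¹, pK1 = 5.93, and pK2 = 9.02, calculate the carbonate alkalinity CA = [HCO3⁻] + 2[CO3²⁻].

[CO2*] = KH · pCO2 = 10^(−1.46) × 956×10^-6 = 3.315×10^-5 mol/kg
α₀ = 1/(1 + K1/[H⁺] + K1K2/[H⁺]²) = 1/(1 + 10^+1.78 + 10^+0.47) = 0.01557
DIC = [CO2*]/α₀ = 3.315×10^-5 / 0.01557 = 2.128 mmol/kg
CA = (α₁ + 2α₂)·DIC = (0.9385 + 2×0.04596) × 2.128 = 2.19 mmol/kg

CA = 2.19 mmol/kg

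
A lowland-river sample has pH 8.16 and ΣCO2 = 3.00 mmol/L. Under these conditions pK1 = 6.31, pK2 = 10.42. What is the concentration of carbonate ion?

[CO3²⁻] = 16.2 μmol/L

α₂ = 1 / (1 + [H⁺]/K2 + [H⁺]²/(K1K2)) = 1 / (1 + 10^+2.26 + 10^+0.41)
   = 1 / (1 + 181.97 + 2.5704) = 1/185.54 = 0.005390
[CO3²⁻] = α₂ × DIC = 0.005390 × 3.00 = 0.0162 mmol/L = 16.2 μmol/L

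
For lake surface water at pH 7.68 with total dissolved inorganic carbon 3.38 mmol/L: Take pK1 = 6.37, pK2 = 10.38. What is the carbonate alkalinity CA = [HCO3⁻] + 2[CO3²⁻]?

CA = [HCO3⁻] + 2[CO3²⁻] = (α₁ + 2α₂)·DIC
At pH 7.68: [H⁺]/K1 = 10^-1.31 = 0.048978, K2/[H⁺] = 10^-2.70 = 0.0019953
α₁ = 1/(1 + 0.048978 + 0.0019953) = 1/1.0510 = 0.9515; α₂ = α₁·K2/[H⁺] = 0.001898
α₁ + 2α₂ = 0.9553
CA = 0.9553 × 3.38 = 3.23 mmol/L

CA = 3.23 mmol/L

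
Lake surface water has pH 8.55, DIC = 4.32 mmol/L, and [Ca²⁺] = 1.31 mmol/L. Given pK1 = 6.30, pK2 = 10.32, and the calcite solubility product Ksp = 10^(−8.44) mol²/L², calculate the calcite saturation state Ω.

α₂ = 1 / (1 + [H⁺]/K2 + [H⁺]²/(K1K2)) = 1 / (1 + 10^+1.77 + 10^-0.48)
   = 1 / (1 + 58.884 + 0.33113) = 1/60.215 = 0.01661
[CO3²⁻] = α₂ × DIC = 0.01661 × 4.32 = 0.07174 mmol/L
Ksp = 10^(−8.44) = 3.631×10^-9
Ω = [Ca²⁺][CO3²⁻]/Ksp = (1.31×10^-3)(7.174×10^-5) / 3.631×10^-9 = 25.9

Ω = 25.9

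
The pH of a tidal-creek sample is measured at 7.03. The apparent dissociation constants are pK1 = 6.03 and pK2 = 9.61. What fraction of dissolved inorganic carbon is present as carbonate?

α₂ = 1 / (1 + [H⁺]/K2 + [H⁺]²/(K1K2)) = 1 / (1 + 10^+2.58 + 10^+1.58)
   = 1 / (1 + 380.19 + 38.019) = 1/419.21 = 0.002385

α₂ = 0.00239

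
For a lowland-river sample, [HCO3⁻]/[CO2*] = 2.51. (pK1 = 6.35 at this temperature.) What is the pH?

From K1 = [H⁺][HCO3⁻]/[CO2*]:  pH = pK1 + log₁₀([HCO3⁻]/[CO2*])
log₁₀(2.51) = +0.400
pH = 6.35 + (+0.400) = 6.75

pH = 6.75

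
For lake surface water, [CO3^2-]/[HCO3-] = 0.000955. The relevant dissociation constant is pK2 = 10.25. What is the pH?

pH = 7.23

From K2 = [H⁺][CO3^2-]/[HCO3-]:  pH = pK2 + log₁₀([CO3^2-]/[HCO3-])
log₁₀(0.000955) = -3.020
pH = 10.25 + (-3.020) = 7.23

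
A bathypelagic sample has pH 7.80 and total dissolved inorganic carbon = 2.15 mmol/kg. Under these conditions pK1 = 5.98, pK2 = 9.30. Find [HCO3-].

[HCO3⁻] = 2.05 mmol/kg

α₁ = 1 / (1 + [H⁺]/K1 + K2/[H⁺]) = 1 / (1 + 10^-1.82 + 10^-1.50)
   = 1 / (1 + 0.015136 + 0.031623) = 1/1.0468 = 0.9553
[HCO3⁻] = α₁ × DIC = 0.9553 × 2.15 = 2.05 mmol/kg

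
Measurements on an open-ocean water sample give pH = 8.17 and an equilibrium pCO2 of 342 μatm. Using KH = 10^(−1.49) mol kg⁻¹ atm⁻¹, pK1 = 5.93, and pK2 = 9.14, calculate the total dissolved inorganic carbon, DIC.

DIC = 2.14 mmol/kg

[CO2*] = KH · pCO2 = 10^(−1.49) × 342×10^-6 = 1.107×10^-5 mol/kg
α₀ = 1/(1 + K1/[H⁺] + K1K2/[H⁺]²) = 1/(1 + 10^+2.24 + 10^+1.27) = 0.005171
DIC = [CO2*]/α₀ = 1.107×10^-5 / 0.005171 = 2.14 mmol/kg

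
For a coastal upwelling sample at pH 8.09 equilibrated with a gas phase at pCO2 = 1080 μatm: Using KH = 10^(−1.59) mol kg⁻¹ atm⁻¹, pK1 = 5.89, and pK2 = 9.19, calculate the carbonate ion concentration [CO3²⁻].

[CO2*] = KH · pCO2 = 10^(−1.59) × 1080×10^-6 = 2.776×10^-5 mol/kg
α₀ = 1/(1 + K1/[H⁺] + K1K2/[H⁺]²) = 1/(1 + 10^+2.20 + 10^+1.10) = 0.005811
DIC = [CO2*]/α₀ = 2.776×10^-5 / 0.005811 = 4.777 mmol/kg
[CO3²⁻] = α₂·DIC; α₂ = 0.07316, so [CO3²⁻] = 0.07316 × 4.777 = 0.349 mmol/kg

[CO3²⁻] = 0.349 mmol/kg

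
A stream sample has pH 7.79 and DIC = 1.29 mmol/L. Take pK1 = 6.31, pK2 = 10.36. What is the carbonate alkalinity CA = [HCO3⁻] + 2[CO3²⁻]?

CA = [HCO3⁻] + 2[CO3²⁻] = (α₁ + 2α₂)·DIC
At pH 7.79: [H⁺]/K1 = 10^-1.48 = 0.033113, K2/[H⁺] = 10^-2.57 = 0.0026915
α₁ = 1/(1 + 0.033113 + 0.0026915) = 1/1.0358 = 0.9654; α₂ = α₁·K2/[H⁺] = 0.002598
α₁ + 2α₂ = 0.9706
CA = 0.9706 × 1.29 = 1.25 mmol/L

CA = 1.25 mmol/L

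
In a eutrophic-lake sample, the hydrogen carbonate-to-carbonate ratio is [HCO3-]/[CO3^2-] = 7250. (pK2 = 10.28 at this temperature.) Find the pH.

pH = 6.42

From K2 = [H⁺][CO3^2-]/[HCO3-]:  pH = pK2 − log₁₀([HCO3-]/[CO3^2-])
log₁₀(7250) = +3.860
pH = 10.28 − (+3.860) = 6.42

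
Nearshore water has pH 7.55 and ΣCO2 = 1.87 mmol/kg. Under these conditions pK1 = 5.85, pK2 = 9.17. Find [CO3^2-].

α₂ = 1 / (1 + [H⁺]/K2 + [H⁺]²/(K1K2)) = 1 / (1 + 10^+1.62 + 10^-0.08)
   = 1 / (1 + 41.687 + 0.83176) = 1/43.519 = 0.02298
[CO3²⁻] = α₂ × DIC = 0.02298 × 1.87 = 0.0430 mmol/kg

[CO3²⁻] = 0.0430 mmol/kg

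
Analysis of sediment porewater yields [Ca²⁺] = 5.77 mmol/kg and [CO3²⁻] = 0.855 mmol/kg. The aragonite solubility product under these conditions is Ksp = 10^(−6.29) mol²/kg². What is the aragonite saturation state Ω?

Ω = 9.62

Ksp = 10^(−6.29) = 5.129×10^-7
Ω = [Ca²⁺][CO3²⁻]/Ksp = (5.77×10^-3)(0.855×10^-3) / 5.129×10^-7 = 9.62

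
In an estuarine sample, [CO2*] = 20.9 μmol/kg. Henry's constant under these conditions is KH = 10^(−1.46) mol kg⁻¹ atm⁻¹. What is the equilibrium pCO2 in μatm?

pCO2 = 603 μatm

KH = 10^(−1.46) = 3.467×10^-2 mol kg⁻¹ atm⁻¹
pCO2 = [CO2*]/KH = 20.9×10^-6 / 3.467×10^-2 = 6.03×10^-4 atm = 603 μatm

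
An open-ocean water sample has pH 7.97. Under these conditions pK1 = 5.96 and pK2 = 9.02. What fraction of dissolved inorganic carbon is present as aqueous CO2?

α₀ = 0.00889

α₀ = 1 / (1 + K1/[H⁺] + K1K2/[H⁺]²) = 1 / (1 + 10^+2.01 + 10^+0.96)
   = 1 / (1 + 102.33 + 9.1201) = 1/112.45 = 0.008893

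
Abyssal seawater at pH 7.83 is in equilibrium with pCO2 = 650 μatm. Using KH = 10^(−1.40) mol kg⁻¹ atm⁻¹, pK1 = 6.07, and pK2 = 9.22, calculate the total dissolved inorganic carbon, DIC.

DIC = 1.58 mmol/kg

[CO2*] = KH · pCO2 = 10^(−1.40) × 650×10^-6 = 2.588×10^-5 mol/kg
α₀ = 1/(1 + K1/[H⁺] + K1K2/[H⁺]²) = 1/(1 + 10^+1.76 + 10^+0.37) = 0.01642
DIC = [CO2*]/α₀ = 2.588×10^-5 / 0.01642 = 1.58 mmol/kg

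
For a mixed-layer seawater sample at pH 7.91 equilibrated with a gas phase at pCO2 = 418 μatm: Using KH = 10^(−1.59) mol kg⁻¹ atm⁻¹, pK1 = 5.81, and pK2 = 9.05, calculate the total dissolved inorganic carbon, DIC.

[CO2*] = KH · pCO2 = 10^(−1.59) × 418×10^-6 = 1.074×10^-5 mol/kg
α₀ = 1/(1 + K1/[H⁺] + K1K2/[H⁺]²) = 1/(1 + 10^+2.10 + 10^+0.96) = 0.007352
DIC = [CO2*]/α₀ = 1.074×10^-5 / 0.007352 = 1.46 mmol/kg

DIC = 1.46 mmol/kg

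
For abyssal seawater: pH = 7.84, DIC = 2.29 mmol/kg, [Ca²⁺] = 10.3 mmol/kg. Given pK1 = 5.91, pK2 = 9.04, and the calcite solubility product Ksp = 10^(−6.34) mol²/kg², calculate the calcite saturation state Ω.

Ω = 3.03

α₂ = 1 / (1 + [H⁺]/K2 + [H⁺]²/(K1K2)) = 1 / (1 + 10^+1.20 + 10^-0.73)
   = 1 / (1 + 15.849 + 0.18621) = 1/17.035 = 0.05870
[CO3²⁻] = α₂ × DIC = 0.05870 × 2.29 = 0.1344 mmol/kg
Ksp = 10^(−6.34) = 4.571×10^-7
Ω = [Ca²⁺][CO3²⁻]/Ksp = (10.3×10^-3)(1.344×10^-4) / 4.571×10^-7 = 3.03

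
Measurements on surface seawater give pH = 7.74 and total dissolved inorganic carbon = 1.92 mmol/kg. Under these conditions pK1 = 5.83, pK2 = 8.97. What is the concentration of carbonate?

[CO3²⁻] = 0.106 mmol/kg

α₂ = 1 / (1 + [H⁺]/K2 + [H⁺]²/(K1K2)) = 1 / (1 + 10^+1.23 + 10^-0.68)
   = 1 / (1 + 16.982 + 0.20893) = 1/18.191 = 0.05497
[CO3²⁻] = α₂ × DIC = 0.05497 × 1.92 = 0.106 mmol/kg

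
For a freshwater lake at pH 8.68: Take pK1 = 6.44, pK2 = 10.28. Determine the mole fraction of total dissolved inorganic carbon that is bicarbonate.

α₁ = 0.970

α₁ = 1 / (1 + [H⁺]/K1 + K2/[H⁺]) = 1 / (1 + 10^-2.24 + 10^-1.60)
   = 1 / (1 + 0.0057544 + 0.025119) = 1/1.0309 = 0.9701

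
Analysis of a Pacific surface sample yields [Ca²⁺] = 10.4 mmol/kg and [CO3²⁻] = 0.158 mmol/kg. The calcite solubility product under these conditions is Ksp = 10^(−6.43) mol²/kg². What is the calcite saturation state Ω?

Ω = 4.42

Ksp = 10^(−6.43) = 3.715×10^-7
Ω = [Ca²⁺][CO3²⁻]/Ksp = (10.4×10^-3)(0.158×10^-3) / 3.715×10^-7 = 4.42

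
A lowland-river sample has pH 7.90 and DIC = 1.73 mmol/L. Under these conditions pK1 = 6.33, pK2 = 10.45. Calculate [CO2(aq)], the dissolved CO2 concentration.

[CO2*] = 0.0452 mmol/L

α₀ = 1 / (1 + K1/[H⁺] + K1K2/[H⁺]²) = 1 / (1 + 10^+1.57 + 10^-0.98)
   = 1 / (1 + 37.154 + 0.10471) = 1/38.258 = 0.02614
[CO2*] = α₀ × DIC = 0.02614 × 1.73 = 0.0452 mmol/L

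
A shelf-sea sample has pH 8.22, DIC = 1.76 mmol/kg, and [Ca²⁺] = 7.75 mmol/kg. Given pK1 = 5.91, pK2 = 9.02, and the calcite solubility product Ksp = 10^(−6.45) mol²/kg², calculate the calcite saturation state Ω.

Ω = 5.24

α₂ = 1 / (1 + [H⁺]/K2 + [H⁺]²/(K1K2)) = 1 / (1 + 10^+0.80 + 10^-1.51)
   = 1 / (1 + 6.3096 + 0.030903) = 1/7.3405 = 0.1362
[CO3²⁻] = α₂ × DIC = 0.1362 × 1.76 = 0.2398 mmol/kg
Ksp = 10^(−6.45) = 3.548×10^-7
Ω = [Ca²⁺][CO3²⁻]/Ksp = (7.75×10^-3)(2.398×10^-4) / 3.548×10^-7 = 5.24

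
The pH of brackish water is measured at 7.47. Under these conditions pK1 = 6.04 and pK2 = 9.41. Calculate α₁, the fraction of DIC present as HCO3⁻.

α₁ = 0.954

α₁ = 1 / (1 + [H⁺]/K1 + K2/[H⁺]) = 1 / (1 + 10^-1.43 + 10^-1.94)
   = 1 / (1 + 0.037154 + 0.011482) = 1/1.0486 = 0.9536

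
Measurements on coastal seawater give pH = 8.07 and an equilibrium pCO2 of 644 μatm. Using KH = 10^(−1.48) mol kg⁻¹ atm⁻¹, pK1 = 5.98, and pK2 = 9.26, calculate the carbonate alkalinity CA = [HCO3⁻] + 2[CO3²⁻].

[CO2*] = KH · pCO2 = 10^(−1.48) × 644×10^-6 = 2.132×10^-5 mol/kg
α₀ = 1/(1 + K1/[H⁺] + K1K2/[H⁺]²) = 1/(1 + 10^+2.09 + 10^+0.90) = 0.007577
DIC = [CO2*]/α₀ = 2.132×10^-5 / 0.007577 = 2.814 mmol/kg
CA = (α₁ + 2α₂)·DIC = (0.9322 + 2×0.06019) × 2.814 = 2.96 mmol/kg

CA = 2.96 mmol/kg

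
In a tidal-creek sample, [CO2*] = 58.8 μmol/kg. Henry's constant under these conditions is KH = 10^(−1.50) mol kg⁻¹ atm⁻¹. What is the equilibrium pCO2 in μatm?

KH = 10^(−1.50) = 3.162×10^-2 mol kg⁻¹ atm⁻¹
pCO2 = [CO2*]/KH = 58.8×10^-6 / 3.162×10^-2 = 1.86×10^-3 atm = 1860 μatm

pCO2 = 1860 μatm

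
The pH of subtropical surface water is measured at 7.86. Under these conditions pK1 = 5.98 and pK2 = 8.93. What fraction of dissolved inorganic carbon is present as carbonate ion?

α₂ = 0.0775

α₂ = 1 / (1 + [H⁺]/K2 + [H⁺]²/(K1K2)) = 1 / (1 + 10^+1.07 + 10^-0.81)
   = 1 / (1 + 11.749 + 0.15488) = 1/12.904 = 0.07750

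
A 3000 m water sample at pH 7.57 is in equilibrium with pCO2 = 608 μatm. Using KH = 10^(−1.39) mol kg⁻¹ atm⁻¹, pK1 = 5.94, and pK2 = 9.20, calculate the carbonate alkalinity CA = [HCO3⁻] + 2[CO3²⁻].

[CO2*] = KH · pCO2 = 10^(−1.39) × 608×10^-6 = 2.477×10^-5 mol/kg
α₀ = 1/(1 + K1/[H⁺] + K1K2/[H⁺]²) = 1/(1 + 10^+1.63 + 10^+0.00) = 0.02239
DIC = [CO2*]/α₀ = 2.477×10^-5 / 0.02239 = 1.106 mmol/kg
CA = (α₁ + 2α₂)·DIC = (0.9552 + 2×0.02239) × 1.106 = 1.11 mmol/kg

CA = 1.11 mmol/kg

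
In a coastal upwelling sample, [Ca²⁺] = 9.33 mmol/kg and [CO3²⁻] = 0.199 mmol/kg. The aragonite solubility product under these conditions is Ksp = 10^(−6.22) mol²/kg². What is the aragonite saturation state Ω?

Ω = 3.08

Ksp = 10^(−6.22) = 6.026×10^-7
Ω = [Ca²⁺][CO3²⁻]/Ksp = (9.33×10^-3)(0.199×10^-3) / 6.026×10^-7 = 3.08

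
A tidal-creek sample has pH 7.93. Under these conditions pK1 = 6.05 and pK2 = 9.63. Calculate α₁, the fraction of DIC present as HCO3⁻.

α₁ = 1 / (1 + [H⁺]/K1 + K2/[H⁺]) = 1 / (1 + 10^-1.88 + 10^-1.70)
   = 1 / (1 + 0.013183 + 0.019953) = 1/1.0331 = 0.9679

α₁ = 0.968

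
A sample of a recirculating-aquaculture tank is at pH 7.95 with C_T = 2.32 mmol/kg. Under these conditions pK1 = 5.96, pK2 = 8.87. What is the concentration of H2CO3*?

[CO2*] = 0.0210 mmol/kg

α₀ = 1 / (1 + K1/[H⁺] + K1K2/[H⁺]²) = 1 / (1 + 10^+1.99 + 10^+1.07)
   = 1 / (1 + 97.724 + 11.749) = 1/110.47 = 0.009052
[CO2*] = α₀ × DIC = 0.009052 × 2.32 = 0.0210 mmol/kg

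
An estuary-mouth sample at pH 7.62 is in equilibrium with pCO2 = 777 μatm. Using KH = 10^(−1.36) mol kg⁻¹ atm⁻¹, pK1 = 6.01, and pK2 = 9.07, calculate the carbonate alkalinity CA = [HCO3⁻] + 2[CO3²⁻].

[CO2*] = KH · pCO2 = 10^(−1.36) × 777×10^-6 = 3.392×10^-5 mol/kg
α₀ = 1/(1 + K1/[H⁺] + K1K2/[H⁺]²) = 1/(1 + 10^+1.61 + 10^+0.16) = 0.02316
DIC = [CO2*]/α₀ = 3.392×10^-5 / 0.02316 = 1.465 mmol/kg
CA = (α₁ + 2α₂)·DIC = (0.9434 + 2×0.03347) × 1.465 = 1.48 mmol/kg

CA = 1.48 mmol/kg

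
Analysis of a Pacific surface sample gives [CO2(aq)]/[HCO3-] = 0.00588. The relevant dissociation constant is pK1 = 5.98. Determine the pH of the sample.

pH = 8.21

From K1 = [H⁺][HCO3-]/[CO2(aq)]:  pH = pK1 − log₁₀([CO2(aq)]/[HCO3-])
log₁₀(0.00588) = -2.231
pH = 5.98 − (-2.231) = 8.21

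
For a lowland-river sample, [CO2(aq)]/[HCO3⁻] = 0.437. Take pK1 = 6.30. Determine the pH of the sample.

From K1 = [H⁺][HCO3⁻]/[CO2(aq)]:  pH = pK1 − log₁₀([CO2(aq)]/[HCO3⁻])
log₁₀(0.437) = -0.360
pH = 6.30 − (-0.360) = 6.66

pH = 6.66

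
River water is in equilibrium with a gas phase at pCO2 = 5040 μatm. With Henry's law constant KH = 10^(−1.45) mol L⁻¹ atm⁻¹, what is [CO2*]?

[CO2*] = 179 μmol/L

KH = 10^(−1.45) = 3.548×10^-2 mol L⁻¹ atm⁻¹
[CO2*] = KH · pCO2 = 3.548×10^-2 × 5040×10^-6 atm = 1.79×10^-4 mol/L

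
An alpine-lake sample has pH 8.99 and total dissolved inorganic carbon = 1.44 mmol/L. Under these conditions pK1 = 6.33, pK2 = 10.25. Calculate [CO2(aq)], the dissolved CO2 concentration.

α₀ = 1 / (1 + K1/[H⁺] + K1K2/[H⁺]²) = 1 / (1 + 10^+2.66 + 10^+1.40)
   = 1 / (1 + 457.09 + 25.119) = 1/483.21 = 0.002070
[CO2*] = α₀ × DIC = 0.002070 × 1.44 = 0.00298 mmol/L = 2.98 μmol/L

[CO2*] = 2.98 μmol/L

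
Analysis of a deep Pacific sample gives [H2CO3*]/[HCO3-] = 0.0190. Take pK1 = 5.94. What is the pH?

From K1 = [H⁺][HCO3-]/[H2CO3*]:  pH = pK1 − log₁₀([H2CO3*]/[HCO3-])
log₁₀(0.0190) = -1.721
pH = 5.94 − (-1.721) = 7.66

pH = 7.66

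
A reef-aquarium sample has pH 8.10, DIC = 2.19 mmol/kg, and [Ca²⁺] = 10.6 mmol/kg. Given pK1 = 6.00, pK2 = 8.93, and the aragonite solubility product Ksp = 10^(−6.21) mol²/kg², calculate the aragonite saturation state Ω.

α₂ = 1 / (1 + [H⁺]/K2 + [H⁺]²/(K1K2)) = 1 / (1 + 10^+0.83 + 10^-1.27)
   = 1 / (1 + 6.7608 + 0.053703) = 1/7.8145 = 0.1280
[CO3²⁻] = α₂ × DIC = 0.1280 × 2.19 = 0.2802 mmol/kg
Ksp = 10^(−6.21) = 6.166×10^-7
Ω = [Ca²⁺][CO3²⁻]/Ksp = (10.6×10^-3)(2.802×10^-4) / 6.166×10^-7 = 4.82

Ω = 4.82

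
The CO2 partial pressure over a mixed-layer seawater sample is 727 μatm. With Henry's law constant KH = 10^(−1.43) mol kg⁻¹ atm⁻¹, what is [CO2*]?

[CO2*] = 27.0 μmol/kg

KH = 10^(−1.43) = 3.715×10^-2 mol kg⁻¹ atm⁻¹
[CO2*] = KH · pCO2 = 3.715×10^-2 × 727×10^-6 atm = 2.70×10^-5 mol/kg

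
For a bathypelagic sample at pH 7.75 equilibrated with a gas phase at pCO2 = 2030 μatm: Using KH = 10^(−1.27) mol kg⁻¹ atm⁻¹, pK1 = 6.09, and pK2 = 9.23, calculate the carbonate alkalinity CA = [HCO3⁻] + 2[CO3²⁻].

CA = 5.31 mmol/kg

[CO2*] = KH · pCO2 = 10^(−1.27) × 2030×10^-6 = 1.090×10^-4 mol/kg
α₀ = 1/(1 + K1/[H⁺] + K1K2/[H⁺]²) = 1/(1 + 10^+1.66 + 10^+0.18) = 0.02074
DIC = [CO2*]/α₀ = 1.090×10^-4 / 0.02074 = 5.257 mmol/kg
CA = (α₁ + 2α₂)·DIC = (0.9479 + 2×0.03139) × 5.257 = 5.31 mmol/kg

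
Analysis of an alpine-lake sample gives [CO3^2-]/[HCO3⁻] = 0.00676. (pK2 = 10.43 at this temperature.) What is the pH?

From K2 = [H⁺][CO3^2-]/[HCO3⁻]:  pH = pK2 + log₁₀([CO3^2-]/[HCO3⁻])
log₁₀(0.00676) = -2.170
pH = 10.43 + (-2.170) = 8.26

pH = 8.26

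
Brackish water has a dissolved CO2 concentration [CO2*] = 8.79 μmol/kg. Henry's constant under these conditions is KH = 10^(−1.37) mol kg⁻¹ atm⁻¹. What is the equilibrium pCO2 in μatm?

pCO2 = 206 μatm

KH = 10^(−1.37) = 4.266×10^-2 mol kg⁻¹ atm⁻¹
pCO2 = [CO2*]/KH = 8.79×10^-6 / 4.266×10^-2 = 2.06×10^-4 atm = 206 μatm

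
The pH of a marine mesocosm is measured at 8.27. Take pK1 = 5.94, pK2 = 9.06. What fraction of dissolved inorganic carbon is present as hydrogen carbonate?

α₁ = 0.857

α₁ = 1 / (1 + [H⁺]/K1 + K2/[H⁺]) = 1 / (1 + 10^-2.33 + 10^-0.79)
   = 1 / (1 + 0.0046774 + 0.16218) = 1/1.1669 = 0.8570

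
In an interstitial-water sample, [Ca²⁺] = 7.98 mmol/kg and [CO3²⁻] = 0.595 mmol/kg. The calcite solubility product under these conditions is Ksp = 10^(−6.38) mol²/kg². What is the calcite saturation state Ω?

Ω = 11.4

Ksp = 10^(−6.38) = 4.169×10^-7
Ω = [Ca²⁺][CO3²⁻]/Ksp = (7.98×10^-3)(0.595×10^-3) / 4.169×10^-7 = 11.4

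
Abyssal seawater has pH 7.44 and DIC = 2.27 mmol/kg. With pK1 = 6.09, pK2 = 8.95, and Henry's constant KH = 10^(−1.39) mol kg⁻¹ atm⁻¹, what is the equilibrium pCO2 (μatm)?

α₀ = 1 / (1 + K1/[H⁺] + K1K2/[H⁺]²) = 1 / (1 + 10^+1.35 + 10^-0.16)
   = 1 / (1 + 22.387 + 0.69183) = 1/24.079 = 0.04153
[CO2*] = α₀ × DIC = 0.04153 × 2.27 = 0.09427 mmol/kg
pCO2 = [CO2*]/KH = 9.427×10^-5 / 4.074×10^-2 = 2310 μatm

pCO2 = 2310 μatm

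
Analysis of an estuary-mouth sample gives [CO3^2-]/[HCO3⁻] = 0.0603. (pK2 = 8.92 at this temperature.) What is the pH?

pH = 7.70

From K2 = [H⁺][CO3^2-]/[HCO3⁻]:  pH = pK2 + log₁₀([CO3^2-]/[HCO3⁻])
log₁₀(0.0603) = -1.220
pH = 8.92 + (-1.220) = 7.70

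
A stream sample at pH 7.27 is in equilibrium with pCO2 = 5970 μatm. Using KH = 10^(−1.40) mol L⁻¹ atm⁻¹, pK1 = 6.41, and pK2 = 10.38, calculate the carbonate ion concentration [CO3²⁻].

[CO2*] = KH · pCO2 = 10^(−1.40) × 5970×10^-6 = 2.377×10^-4 mol/L
α₀ = 1/(1 + K1/[H⁺] + K1K2/[H⁺]²) = 1/(1 + 10^+0.86 + 10^-2.25) = 0.1212
DIC = [CO2*]/α₀ = 2.377×10^-4 / 0.1212 = 1.961 mmol/L
[CO3²⁻] = α₂·DIC; α₂ = 0.0006816, so [CO3²⁻] = 0.0006816 × 1.961 = 0.00134 mmol/L = 1.34 μmol/L

[CO3²⁻] = 1.34 μmol/L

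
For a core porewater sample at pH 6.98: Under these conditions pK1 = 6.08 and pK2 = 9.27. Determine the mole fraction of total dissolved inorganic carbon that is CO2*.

α₀ = 0.111

α₀ = 1 / (1 + K1/[H⁺] + K1K2/[H⁺]²) = 1 / (1 + 10^+0.90 + 10^-1.39)
   = 1 / (1 + 7.9433 + 0.040738) = 1/8.9840 = 0.1113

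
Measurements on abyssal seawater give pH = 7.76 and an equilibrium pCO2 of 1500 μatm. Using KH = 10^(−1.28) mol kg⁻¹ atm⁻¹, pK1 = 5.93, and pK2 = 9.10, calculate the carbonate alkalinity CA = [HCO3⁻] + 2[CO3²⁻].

[CO2*] = KH · pCO2 = 10^(−1.28) × 1500×10^-6 = 7.872×10^-5 mol/kg
α₀ = 1/(1 + K1/[H⁺] + K1K2/[H⁺]²) = 1/(1 + 10^+1.83 + 10^+0.49) = 0.01395
DIC = [CO2*]/α₀ = 7.872×10^-5 / 0.01395 = 5.644 mmol/kg
CA = (α₁ + 2α₂)·DIC = (0.9430 + 2×0.04310) × 5.644 = 5.81 mmol/kg

CA = 5.81 mmol/kg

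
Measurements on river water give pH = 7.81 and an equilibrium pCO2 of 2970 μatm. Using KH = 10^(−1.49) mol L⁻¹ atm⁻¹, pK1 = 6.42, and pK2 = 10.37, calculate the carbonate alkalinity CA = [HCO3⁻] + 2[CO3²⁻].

[CO2*] = KH · pCO2 = 10^(−1.49) × 2970×10^-6 = 9.611×10^-5 mol/L
α₀ = 1/(1 + K1/[H⁺] + K1K2/[H⁺]²) = 1/(1 + 10^+1.39 + 10^-1.17) = 0.03904
DIC = [CO2*]/α₀ = 9.611×10^-5 / 0.03904 = 2.462 mmol/L
CA = (α₁ + 2α₂)·DIC = (0.9583 + 2×0.002639) × 2.462 = 2.37 mmol/L

CA = 2.37 mmol/L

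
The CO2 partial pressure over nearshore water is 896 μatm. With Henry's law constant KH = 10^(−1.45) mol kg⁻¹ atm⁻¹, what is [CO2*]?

KH = 10^(−1.45) = 3.548×10^-2 mol kg⁻¹ atm⁻¹
[CO2*] = KH · pCO2 = 3.548×10^-2 × 896×10^-6 atm = 3.18×10^-5 mol/kg

[CO2*] = 31.8 μmol/kg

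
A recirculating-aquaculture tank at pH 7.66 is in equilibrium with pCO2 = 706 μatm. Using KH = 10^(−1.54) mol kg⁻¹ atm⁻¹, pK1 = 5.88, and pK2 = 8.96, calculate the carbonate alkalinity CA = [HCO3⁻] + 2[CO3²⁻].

CA = 1.35 mmol/kg

[CO2*] = KH · pCO2 = 10^(−1.54) × 706×10^-6 = 2.036×10^-5 mol/kg
α₀ = 1/(1 + K1/[H⁺] + K1K2/[H⁺]²) = 1/(1 + 10^+1.78 + 10^+0.48) = 0.01556
DIC = [CO2*]/α₀ = 2.036×10^-5 / 0.01556 = 1.309 mmol/kg
CA = (α₁ + 2α₂)·DIC = (0.9375 + 2×0.04698) × 1.309 = 1.35 mmol/kg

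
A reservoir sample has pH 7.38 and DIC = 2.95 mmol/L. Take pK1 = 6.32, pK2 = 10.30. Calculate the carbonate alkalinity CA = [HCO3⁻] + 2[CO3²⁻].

CA = 2.72 mmol/L

CA = [HCO3⁻] + 2[CO3²⁻] = (α₁ + 2α₂)·DIC
At pH 7.38: [H⁺]/K1 = 10^-1.06 = 0.087096, K2/[H⁺] = 10^-2.92 = 0.0012023
α₁ = 1/(1 + 0.087096 + 0.0012023) = 1/1.0883 = 0.9189; α₂ = α₁·K2/[H⁺] = 0.001105
α₁ + 2α₂ = 0.9211
CA = 0.9211 × 2.95 = 2.72 mmol/L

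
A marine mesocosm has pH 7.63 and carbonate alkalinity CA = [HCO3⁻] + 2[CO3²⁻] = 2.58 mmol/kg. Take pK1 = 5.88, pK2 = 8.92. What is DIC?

CA = [HCO3⁻] + 2[CO3²⁻] = (α₁ + 2α₂)·DIC
At pH 7.63: [H⁺]/K1 = 10^-1.75 = 0.017783, K2/[H⁺] = 10^-1.29 = 0.051286
α₁ = 1/(1 + 0.017783 + 0.051286) = 1/1.0691 = 0.9354; α₂ = α₁·K2/[H⁺] = 0.04797
α₁ + 2α₂ = 1.0313
DIC = CA / (α₁ + 2α₂) = 2.58 / 1.0313 = 2.50 mmol/kg

DIC = 2.50 mmol/kg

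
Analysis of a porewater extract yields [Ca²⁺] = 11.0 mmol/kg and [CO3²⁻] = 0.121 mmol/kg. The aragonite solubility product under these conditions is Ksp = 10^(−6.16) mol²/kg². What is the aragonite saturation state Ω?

Ksp = 10^(−6.16) = 6.918×10^-7
Ω = [Ca²⁺][CO3²⁻]/Ksp = (11.0×10^-3)(0.121×10^-3) / 6.918×10^-7 = 1.92

Ω = 1.92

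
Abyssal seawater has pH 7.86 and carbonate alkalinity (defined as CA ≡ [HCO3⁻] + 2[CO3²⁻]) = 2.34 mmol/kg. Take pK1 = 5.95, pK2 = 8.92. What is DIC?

DIC = 2.19 mmol/kg

CA = [HCO3⁻] + 2[CO3²⁻] = (α₁ + 2α₂)·DIC
At pH 7.86: [H⁺]/K1 = 10^-1.91 = 0.012303, K2/[H⁺] = 10^-1.06 = 0.087096
α₁ = 1/(1 + 0.012303 + 0.087096) = 1/1.0994 = 0.9096; α₂ = α₁·K2/[H⁺] = 0.07922
α₁ + 2α₂ = 1.0680
DIC = CA / (α₁ + 2α₂) = 2.34 / 1.0680 = 2.19 mmol/kg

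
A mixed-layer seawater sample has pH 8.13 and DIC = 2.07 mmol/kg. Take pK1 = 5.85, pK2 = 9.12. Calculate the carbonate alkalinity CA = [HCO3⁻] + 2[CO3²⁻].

CA = 2.25 mmol/kg

CA = [HCO3⁻] + 2[CO3²⁻] = (α₁ + 2α₂)·DIC
At pH 8.13: [H⁺]/K1 = 10^-2.28 = 0.0052481, K2/[H⁺] = 10^-0.99 = 0.10233
α₁ = 1/(1 + 0.0052481 + 0.10233) = 1/1.1076 = 0.9029; α₂ = α₁·K2/[H⁺] = 0.09239
α₁ + 2α₂ = 1.0877
CA = 1.0877 × 2.07 = 2.25 mmol/kg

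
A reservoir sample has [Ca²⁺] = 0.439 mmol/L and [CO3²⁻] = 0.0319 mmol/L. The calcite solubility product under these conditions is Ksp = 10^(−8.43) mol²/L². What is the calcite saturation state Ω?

Ω = 3.77

Ksp = 10^(−8.43) = 3.715×10^-9
Ω = [Ca²⁺][CO3²⁻]/Ksp = (0.439×10^-3)(0.0319×10^-3) / 3.715×10^-9 = 3.77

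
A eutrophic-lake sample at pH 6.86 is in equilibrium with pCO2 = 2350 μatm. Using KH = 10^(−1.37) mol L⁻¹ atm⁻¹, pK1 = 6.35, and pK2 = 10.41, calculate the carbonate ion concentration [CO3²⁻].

[CO2*] = KH · pCO2 = 10^(−1.37) × 2350×10^-6 = 1.002×10^-4 mol/L
α₀ = 1/(1 + K1/[H⁺] + K1K2/[H⁺]²) = 1/(1 + 10^+0.51 + 10^-3.04) = 0.2360
DIC = [CO2*]/α₀ = 1.002×10^-4 / 0.2360 = 0.4247 mmol/L
[CO3²⁻] = α₂·DIC; α₂ = 0.0002153, so [CO3²⁻] = 0.0002153 × 0.4247 = 9.14×10^-5 mmol/L = 0.0914 μmol/L

[CO3²⁻] = 0.0914 μmol/L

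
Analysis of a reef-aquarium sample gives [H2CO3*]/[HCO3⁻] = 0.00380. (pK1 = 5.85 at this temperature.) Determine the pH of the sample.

pH = 8.27

From K1 = [H⁺][HCO3⁻]/[H2CO3*]:  pH = pK1 − log₁₀([H2CO3*]/[HCO3⁻])
log₁₀(0.00380) = -2.420
pH = 5.85 − (-2.420) = 8.27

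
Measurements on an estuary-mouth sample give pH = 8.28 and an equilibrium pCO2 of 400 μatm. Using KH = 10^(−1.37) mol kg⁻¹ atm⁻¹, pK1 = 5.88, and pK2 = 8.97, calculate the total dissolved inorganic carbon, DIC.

[CO2*] = KH · pCO2 = 10^(−1.37) × 400×10^-6 = 1.706×10^-5 mol/kg
α₀ = 1/(1 + K1/[H⁺] + K1K2/[H⁺]²) = 1/(1 + 10^+2.40 + 10^+1.71) = 0.003295
DIC = [CO2*]/α₀ = 1.706×10^-5 / 0.003295 = 5.18 mmol/kg

DIC = 5.18 mmol/kg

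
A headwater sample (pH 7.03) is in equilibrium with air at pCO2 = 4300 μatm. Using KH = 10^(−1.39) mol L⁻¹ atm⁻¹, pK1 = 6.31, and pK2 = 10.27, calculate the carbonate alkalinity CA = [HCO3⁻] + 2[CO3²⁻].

[CO2*] = KH · pCO2 = 10^(−1.39) × 4300×10^-6 = 1.752×10^-4 mol/L
α₀ = 1/(1 + K1/[H⁺] + K1K2/[H⁺]²) = 1/(1 + 10^+0.72 + 10^-2.52) = 0.1600
DIC = [CO2*]/α₀ = 1.752×10^-4 / 0.1600 = 1.095 mmol/L
CA = (α₁ + 2α₂)·DIC = (0.8395 + 2×0.0004831) × 1.095 = 0.920 mmol/L

CA = 0.920 mmol/L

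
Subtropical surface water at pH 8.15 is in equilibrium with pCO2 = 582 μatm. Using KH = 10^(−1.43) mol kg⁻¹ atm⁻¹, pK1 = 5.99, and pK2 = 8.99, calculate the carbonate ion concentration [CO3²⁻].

[CO3²⁻] = 0.452 mmol/kg

[CO2*] = KH · pCO2 = 10^(−1.43) × 582×10^-6 = 2.162×10^-5 mol/kg
α₀ = 1/(1 + K1/[H⁺] + K1K2/[H⁺]²) = 1/(1 + 10^+2.16 + 10^+1.32) = 0.006008
DIC = [CO2*]/α₀ = 2.162×10^-5 / 0.006008 = 3.599 mmol/kg
[CO3²⁻] = α₂·DIC; α₂ = 0.1255, so [CO3²⁻] = 0.1255 × 3.599 = 0.452 mmol/kg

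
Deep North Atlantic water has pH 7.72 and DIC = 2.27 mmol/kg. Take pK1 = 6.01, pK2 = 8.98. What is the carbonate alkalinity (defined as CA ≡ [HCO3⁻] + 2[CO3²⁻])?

CA = 2.34 mmol/kg

CA = [HCO3⁻] + 2[CO3²⁻] = (α₁ + 2α₂)·DIC
At pH 7.72: [H⁺]/K1 = 10^-1.71 = 0.019498, K2/[H⁺] = 10^-1.26 = 0.054954
α₁ = 1/(1 + 0.019498 + 0.054954) = 1/1.0745 = 0.9307; α₂ = α₁·K2/[H⁺] = 0.05115
α₁ + 2α₂ = 1.0330
CA = 1.0330 × 2.27 = 2.34 mmol/kg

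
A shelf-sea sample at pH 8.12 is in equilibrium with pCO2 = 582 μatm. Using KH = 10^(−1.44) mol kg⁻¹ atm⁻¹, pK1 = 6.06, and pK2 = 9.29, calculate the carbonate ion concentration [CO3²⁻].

[CO3²⁻] = 0.164 mmol/kg

[CO2*] = KH · pCO2 = 10^(−1.44) × 582×10^-6 = 2.113×10^-5 mol/kg
α₀ = 1/(1 + K1/[H⁺] + K1K2/[H⁺]²) = 1/(1 + 10^+2.06 + 10^+0.89) = 0.008092
DIC = [CO2*]/α₀ = 2.113×10^-5 / 0.008092 = 2.611 mmol/kg
[CO3²⁻] = α₂·DIC; α₂ = 0.06281, so [CO3²⁻] = 0.06281 × 2.611 = 0.164 mmol/kg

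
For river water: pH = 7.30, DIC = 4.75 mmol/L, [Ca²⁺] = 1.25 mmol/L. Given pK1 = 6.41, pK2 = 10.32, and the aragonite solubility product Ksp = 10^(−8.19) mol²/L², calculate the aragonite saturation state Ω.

α₂ = 1 / (1 + [H⁺]/K2 + [H⁺]²/(K1K2)) = 1 / (1 + 10^+3.02 + 10^+2.13)
   = 1 / (1 + 1047.1 + 134.90) = 1/1183.0 = 0.0008453
[CO3²⁻] = α₂ × DIC = 0.0008453 × 4.75 = 0.004015 mmol/L = 4.015 μmol/L
Ksp = 10^(−8.19) = 6.457×10^-9
Ω = [Ca²⁺][CO3²⁻]/Ksp = (1.25×10^-3)(4.015×10^-6) / 6.457×10^-9 = 0.777

Ω = 0.777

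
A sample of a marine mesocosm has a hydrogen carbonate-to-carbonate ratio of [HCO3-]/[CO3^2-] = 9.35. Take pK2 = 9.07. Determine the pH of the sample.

From K2 = [H⁺][CO3^2-]/[HCO3-]:  pH = pK2 − log₁₀([HCO3-]/[CO3^2-])
log₁₀(9.35) = +0.971
pH = 9.07 − (+0.971) = 8.10

pH = 8.10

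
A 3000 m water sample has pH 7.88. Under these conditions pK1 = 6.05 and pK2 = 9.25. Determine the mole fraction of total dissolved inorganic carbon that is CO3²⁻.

α₂ = 0.0403

α₂ = 1 / (1 + [H⁺]/K2 + [H⁺]²/(K1K2)) = 1 / (1 + 10^+1.37 + 10^-0.46)
   = 1 / (1 + 23.442 + 0.34674) = 1/24.789 = 0.04034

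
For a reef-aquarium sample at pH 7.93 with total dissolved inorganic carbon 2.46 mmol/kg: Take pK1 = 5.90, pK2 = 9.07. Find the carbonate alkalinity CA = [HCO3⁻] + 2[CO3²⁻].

CA = 2.60 mmol/kg

CA = [HCO3⁻] + 2[CO3²⁻] = (α₁ + 2α₂)·DIC
At pH 7.93: [H⁺]/K1 = 10^-2.03 = 0.0093325, K2/[H⁺] = 10^-1.14 = 0.072444
α₁ = 1/(1 + 0.0093325 + 0.072444) = 1/1.0818 = 0.9244; α₂ = α₁·K2/[H⁺] = 0.06697
α₁ + 2α₂ = 1.0583
CA = 1.0583 × 2.46 = 2.60 mmol/kg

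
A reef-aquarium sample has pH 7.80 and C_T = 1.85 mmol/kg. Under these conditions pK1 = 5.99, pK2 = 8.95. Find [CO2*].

[CO2*] = 0.0264 mmol/kg

α₀ = 1 / (1 + K1/[H⁺] + K1K2/[H⁺]²) = 1 / (1 + 10^+1.81 + 10^+0.66)
   = 1 / (1 + 64.565 + 4.5709) = 1/70.136 = 0.01426
[CO2*] = α₀ × DIC = 0.01426 × 1.85 = 0.0264 mmol/kg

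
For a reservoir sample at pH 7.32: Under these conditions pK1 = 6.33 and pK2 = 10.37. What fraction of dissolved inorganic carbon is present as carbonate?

α₂ = 0.000808

α₂ = 1 / (1 + [H⁺]/K2 + [H⁺]²/(K1K2)) = 1 / (1 + 10^+3.05 + 10^+2.06)
   = 1 / (1 + 1122.0 + 114.82) = 1/1237.8 = 0.0008079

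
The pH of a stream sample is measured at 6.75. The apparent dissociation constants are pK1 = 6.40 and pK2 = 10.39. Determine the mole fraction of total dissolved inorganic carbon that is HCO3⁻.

α₁ = 1 / (1 + [H⁺]/K1 + K2/[H⁺]) = 1 / (1 + 10^-0.35 + 10^-3.64)
   = 1 / (1 + 0.44668 + 0.00022909) = 1/1.4469 = 0.6911

α₁ = 0.691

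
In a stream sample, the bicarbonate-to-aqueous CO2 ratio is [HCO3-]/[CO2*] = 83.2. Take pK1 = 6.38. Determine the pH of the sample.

pH = 8.30

From K1 = [H⁺][HCO3-]/[CO2*]:  pH = pK1 + log₁₀([HCO3-]/[CO2*])
log₁₀(83.2) = +1.920
pH = 6.38 + (+1.920) = 8.30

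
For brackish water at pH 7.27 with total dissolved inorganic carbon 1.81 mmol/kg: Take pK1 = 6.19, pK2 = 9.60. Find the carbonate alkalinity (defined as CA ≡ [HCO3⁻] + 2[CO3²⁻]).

CA = [HCO3⁻] + 2[CO3²⁻] = (α₁ + 2α₂)·DIC
At pH 7.27: [H⁺]/K1 = 10^-1.08 = 0.083176, K2/[H⁺] = 10^-2.33 = 0.0046774
α₁ = 1/(1 + 0.083176 + 0.0046774) = 1/1.0879 = 0.9192; α₂ = α₁·K2/[H⁺] = 0.004300
α₁ + 2α₂ = 0.9278
CA = 0.9278 × 1.81 = 1.68 mmol/kg

CA = 1.68 mmol/kg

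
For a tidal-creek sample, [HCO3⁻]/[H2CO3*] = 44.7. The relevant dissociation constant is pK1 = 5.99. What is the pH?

From K1 = [H⁺][HCO3⁻]/[H2CO3*]:  pH = pK1 + log₁₀([HCO3⁻]/[H2CO3*])
log₁₀(44.7) = +1.650
pH = 5.99 + (+1.650) = 7.64

pH = 7.64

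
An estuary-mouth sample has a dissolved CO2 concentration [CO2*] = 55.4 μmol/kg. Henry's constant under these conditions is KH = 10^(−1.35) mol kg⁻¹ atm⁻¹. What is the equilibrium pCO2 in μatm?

pCO2 = 1240 μatm

KH = 10^(−1.35) = 4.467×10^-2 mol kg⁻¹ atm⁻¹
pCO2 = [CO2*]/KH = 55.4×10^-6 / 4.467×10^-2 = 1.24×10^-3 atm = 1240 μatm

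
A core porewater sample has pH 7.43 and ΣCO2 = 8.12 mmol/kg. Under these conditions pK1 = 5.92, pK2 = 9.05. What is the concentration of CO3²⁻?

[CO3²⁻] = 0.185 mmol/kg

α₂ = 1 / (1 + [H⁺]/K2 + [H⁺]²/(K1K2)) = 1 / (1 + 10^+1.62 + 10^+0.11)
   = 1 / (1 + 41.687 + 1.2882) = 1/43.975 = 0.02274
[CO3²⁻] = α₂ × DIC = 0.02274 × 8.12 = 0.185 mmol/kg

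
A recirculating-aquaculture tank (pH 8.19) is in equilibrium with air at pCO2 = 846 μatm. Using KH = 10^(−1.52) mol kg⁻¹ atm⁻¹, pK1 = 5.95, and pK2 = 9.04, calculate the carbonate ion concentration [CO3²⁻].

[CO3²⁻] = 0.627 mmol/kg

[CO2*] = KH · pCO2 = 10^(−1.52) × 846×10^-6 = 2.555×10^-5 mol/kg
α₀ = 1/(1 + K1/[H⁺] + K1K2/[H⁺]²) = 1/(1 + 10^+2.24 + 10^+1.39) = 0.005017
DIC = [CO2*]/α₀ = 2.555×10^-5 / 0.005017 = 5.093 mmol/kg
[CO3²⁻] = α₂·DIC; α₂ = 0.1231, so [CO3²⁻] = 0.1231 × 5.093 = 0.627 mmol/kg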